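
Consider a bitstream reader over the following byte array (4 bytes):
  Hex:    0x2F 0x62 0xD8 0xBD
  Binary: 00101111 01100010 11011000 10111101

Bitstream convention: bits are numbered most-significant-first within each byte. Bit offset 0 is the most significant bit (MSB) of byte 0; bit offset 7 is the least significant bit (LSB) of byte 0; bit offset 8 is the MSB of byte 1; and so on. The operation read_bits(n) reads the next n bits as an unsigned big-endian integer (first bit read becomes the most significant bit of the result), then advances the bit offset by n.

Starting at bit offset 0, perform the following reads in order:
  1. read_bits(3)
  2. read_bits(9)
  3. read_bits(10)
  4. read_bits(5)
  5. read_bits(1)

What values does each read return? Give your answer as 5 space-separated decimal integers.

Read 1: bits[0:3] width=3 -> value=1 (bin 001); offset now 3 = byte 0 bit 3; 29 bits remain
Read 2: bits[3:12] width=9 -> value=246 (bin 011110110); offset now 12 = byte 1 bit 4; 20 bits remain
Read 3: bits[12:22] width=10 -> value=182 (bin 0010110110); offset now 22 = byte 2 bit 6; 10 bits remain
Read 4: bits[22:27] width=5 -> value=5 (bin 00101); offset now 27 = byte 3 bit 3; 5 bits remain
Read 5: bits[27:28] width=1 -> value=1 (bin 1); offset now 28 = byte 3 bit 4; 4 bits remain

Answer: 1 246 182 5 1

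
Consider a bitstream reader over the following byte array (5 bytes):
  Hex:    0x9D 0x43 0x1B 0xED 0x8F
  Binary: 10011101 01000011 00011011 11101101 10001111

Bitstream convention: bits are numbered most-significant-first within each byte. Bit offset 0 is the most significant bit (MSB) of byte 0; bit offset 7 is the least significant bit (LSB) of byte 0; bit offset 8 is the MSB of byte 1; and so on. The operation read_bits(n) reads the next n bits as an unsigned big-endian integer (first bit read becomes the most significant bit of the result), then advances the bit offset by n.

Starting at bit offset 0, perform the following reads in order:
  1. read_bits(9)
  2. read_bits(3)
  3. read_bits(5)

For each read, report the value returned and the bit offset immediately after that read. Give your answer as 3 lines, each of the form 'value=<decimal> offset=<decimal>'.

Answer: value=314 offset=9
value=4 offset=12
value=6 offset=17

Derivation:
Read 1: bits[0:9] width=9 -> value=314 (bin 100111010); offset now 9 = byte 1 bit 1; 31 bits remain
Read 2: bits[9:12] width=3 -> value=4 (bin 100); offset now 12 = byte 1 bit 4; 28 bits remain
Read 3: bits[12:17] width=5 -> value=6 (bin 00110); offset now 17 = byte 2 bit 1; 23 bits remain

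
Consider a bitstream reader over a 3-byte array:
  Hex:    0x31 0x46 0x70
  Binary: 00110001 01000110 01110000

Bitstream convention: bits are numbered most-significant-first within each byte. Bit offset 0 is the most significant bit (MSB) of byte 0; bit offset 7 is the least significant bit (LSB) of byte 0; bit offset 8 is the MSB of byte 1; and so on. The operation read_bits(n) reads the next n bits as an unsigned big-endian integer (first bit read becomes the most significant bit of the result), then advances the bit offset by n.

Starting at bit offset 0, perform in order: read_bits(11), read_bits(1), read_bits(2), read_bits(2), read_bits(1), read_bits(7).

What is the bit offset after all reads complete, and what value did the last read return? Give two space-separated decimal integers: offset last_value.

Answer: 24 112

Derivation:
Read 1: bits[0:11] width=11 -> value=394 (bin 00110001010); offset now 11 = byte 1 bit 3; 13 bits remain
Read 2: bits[11:12] width=1 -> value=0 (bin 0); offset now 12 = byte 1 bit 4; 12 bits remain
Read 3: bits[12:14] width=2 -> value=1 (bin 01); offset now 14 = byte 1 bit 6; 10 bits remain
Read 4: bits[14:16] width=2 -> value=2 (bin 10); offset now 16 = byte 2 bit 0; 8 bits remain
Read 5: bits[16:17] width=1 -> value=0 (bin 0); offset now 17 = byte 2 bit 1; 7 bits remain
Read 6: bits[17:24] width=7 -> value=112 (bin 1110000); offset now 24 = byte 3 bit 0; 0 bits remain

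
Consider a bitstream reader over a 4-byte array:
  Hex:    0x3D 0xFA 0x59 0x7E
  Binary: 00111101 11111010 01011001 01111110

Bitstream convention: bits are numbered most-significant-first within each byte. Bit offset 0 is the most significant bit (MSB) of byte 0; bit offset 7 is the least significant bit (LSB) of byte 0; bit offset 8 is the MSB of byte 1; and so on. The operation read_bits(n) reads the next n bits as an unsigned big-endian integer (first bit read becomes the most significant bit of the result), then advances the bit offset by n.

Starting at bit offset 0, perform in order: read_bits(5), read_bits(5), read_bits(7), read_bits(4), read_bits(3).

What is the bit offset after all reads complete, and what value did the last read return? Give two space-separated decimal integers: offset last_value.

Read 1: bits[0:5] width=5 -> value=7 (bin 00111); offset now 5 = byte 0 bit 5; 27 bits remain
Read 2: bits[5:10] width=5 -> value=23 (bin 10111); offset now 10 = byte 1 bit 2; 22 bits remain
Read 3: bits[10:17] width=7 -> value=116 (bin 1110100); offset now 17 = byte 2 bit 1; 15 bits remain
Read 4: bits[17:21] width=4 -> value=11 (bin 1011); offset now 21 = byte 2 bit 5; 11 bits remain
Read 5: bits[21:24] width=3 -> value=1 (bin 001); offset now 24 = byte 3 bit 0; 8 bits remain

Answer: 24 1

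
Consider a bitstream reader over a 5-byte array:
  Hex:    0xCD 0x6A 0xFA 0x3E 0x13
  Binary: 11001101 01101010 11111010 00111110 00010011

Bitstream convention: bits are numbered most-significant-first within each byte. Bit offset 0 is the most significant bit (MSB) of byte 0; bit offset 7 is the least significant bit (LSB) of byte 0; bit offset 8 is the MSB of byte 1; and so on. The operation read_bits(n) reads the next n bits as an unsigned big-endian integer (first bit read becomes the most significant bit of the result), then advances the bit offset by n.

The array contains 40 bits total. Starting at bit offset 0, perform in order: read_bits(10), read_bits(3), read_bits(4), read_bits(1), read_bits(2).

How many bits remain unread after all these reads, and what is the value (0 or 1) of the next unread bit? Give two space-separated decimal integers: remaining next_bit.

Read 1: bits[0:10] width=10 -> value=821 (bin 1100110101); offset now 10 = byte 1 bit 2; 30 bits remain
Read 2: bits[10:13] width=3 -> value=5 (bin 101); offset now 13 = byte 1 bit 5; 27 bits remain
Read 3: bits[13:17] width=4 -> value=5 (bin 0101); offset now 17 = byte 2 bit 1; 23 bits remain
Read 4: bits[17:18] width=1 -> value=1 (bin 1); offset now 18 = byte 2 bit 2; 22 bits remain
Read 5: bits[18:20] width=2 -> value=3 (bin 11); offset now 20 = byte 2 bit 4; 20 bits remain

Answer: 20 1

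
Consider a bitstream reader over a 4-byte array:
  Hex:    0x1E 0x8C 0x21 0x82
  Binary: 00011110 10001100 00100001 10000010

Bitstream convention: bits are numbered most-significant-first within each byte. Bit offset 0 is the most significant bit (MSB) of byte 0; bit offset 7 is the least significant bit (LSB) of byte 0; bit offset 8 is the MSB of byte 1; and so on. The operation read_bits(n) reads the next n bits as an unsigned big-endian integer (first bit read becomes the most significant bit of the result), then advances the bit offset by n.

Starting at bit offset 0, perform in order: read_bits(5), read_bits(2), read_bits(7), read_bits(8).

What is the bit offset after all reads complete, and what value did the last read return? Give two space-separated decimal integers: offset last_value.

Answer: 22 8

Derivation:
Read 1: bits[0:5] width=5 -> value=3 (bin 00011); offset now 5 = byte 0 bit 5; 27 bits remain
Read 2: bits[5:7] width=2 -> value=3 (bin 11); offset now 7 = byte 0 bit 7; 25 bits remain
Read 3: bits[7:14] width=7 -> value=35 (bin 0100011); offset now 14 = byte 1 bit 6; 18 bits remain
Read 4: bits[14:22] width=8 -> value=8 (bin 00001000); offset now 22 = byte 2 bit 6; 10 bits remain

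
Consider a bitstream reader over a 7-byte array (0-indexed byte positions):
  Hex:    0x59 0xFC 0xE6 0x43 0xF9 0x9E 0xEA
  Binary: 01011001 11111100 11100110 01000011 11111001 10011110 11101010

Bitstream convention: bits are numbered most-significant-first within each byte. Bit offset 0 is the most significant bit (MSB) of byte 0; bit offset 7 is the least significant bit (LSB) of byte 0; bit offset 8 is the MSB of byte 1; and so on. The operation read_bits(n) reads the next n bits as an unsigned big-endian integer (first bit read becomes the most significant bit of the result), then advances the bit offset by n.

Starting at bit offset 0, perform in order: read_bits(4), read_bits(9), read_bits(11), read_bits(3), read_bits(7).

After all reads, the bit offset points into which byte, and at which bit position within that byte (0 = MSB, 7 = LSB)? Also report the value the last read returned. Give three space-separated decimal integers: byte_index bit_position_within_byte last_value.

Answer: 4 2 15

Derivation:
Read 1: bits[0:4] width=4 -> value=5 (bin 0101); offset now 4 = byte 0 bit 4; 52 bits remain
Read 2: bits[4:13] width=9 -> value=319 (bin 100111111); offset now 13 = byte 1 bit 5; 43 bits remain
Read 3: bits[13:24] width=11 -> value=1254 (bin 10011100110); offset now 24 = byte 3 bit 0; 32 bits remain
Read 4: bits[24:27] width=3 -> value=2 (bin 010); offset now 27 = byte 3 bit 3; 29 bits remain
Read 5: bits[27:34] width=7 -> value=15 (bin 0001111); offset now 34 = byte 4 bit 2; 22 bits remain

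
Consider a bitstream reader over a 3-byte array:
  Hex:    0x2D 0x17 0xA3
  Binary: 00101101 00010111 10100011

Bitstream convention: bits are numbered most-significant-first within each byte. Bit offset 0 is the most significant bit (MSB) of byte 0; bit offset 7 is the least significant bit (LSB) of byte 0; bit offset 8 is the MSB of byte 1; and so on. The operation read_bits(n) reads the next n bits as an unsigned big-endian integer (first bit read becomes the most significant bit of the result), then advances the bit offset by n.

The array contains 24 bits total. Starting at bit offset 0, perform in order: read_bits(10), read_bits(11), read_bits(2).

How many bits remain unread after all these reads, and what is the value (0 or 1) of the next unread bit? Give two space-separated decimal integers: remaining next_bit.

Read 1: bits[0:10] width=10 -> value=180 (bin 0010110100); offset now 10 = byte 1 bit 2; 14 bits remain
Read 2: bits[10:21] width=11 -> value=756 (bin 01011110100); offset now 21 = byte 2 bit 5; 3 bits remain
Read 3: bits[21:23] width=2 -> value=1 (bin 01); offset now 23 = byte 2 bit 7; 1 bits remain

Answer: 1 1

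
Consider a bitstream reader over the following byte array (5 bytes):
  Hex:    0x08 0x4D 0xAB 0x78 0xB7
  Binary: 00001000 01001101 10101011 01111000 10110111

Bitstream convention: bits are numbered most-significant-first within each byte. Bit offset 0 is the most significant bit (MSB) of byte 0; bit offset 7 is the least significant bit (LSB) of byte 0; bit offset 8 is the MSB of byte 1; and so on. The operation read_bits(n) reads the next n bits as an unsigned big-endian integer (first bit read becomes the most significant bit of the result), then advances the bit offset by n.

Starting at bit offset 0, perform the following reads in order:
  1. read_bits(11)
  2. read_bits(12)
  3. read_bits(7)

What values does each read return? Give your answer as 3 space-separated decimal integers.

Answer: 66 1749 94

Derivation:
Read 1: bits[0:11] width=11 -> value=66 (bin 00001000010); offset now 11 = byte 1 bit 3; 29 bits remain
Read 2: bits[11:23] width=12 -> value=1749 (bin 011011010101); offset now 23 = byte 2 bit 7; 17 bits remain
Read 3: bits[23:30] width=7 -> value=94 (bin 1011110); offset now 30 = byte 3 bit 6; 10 bits remain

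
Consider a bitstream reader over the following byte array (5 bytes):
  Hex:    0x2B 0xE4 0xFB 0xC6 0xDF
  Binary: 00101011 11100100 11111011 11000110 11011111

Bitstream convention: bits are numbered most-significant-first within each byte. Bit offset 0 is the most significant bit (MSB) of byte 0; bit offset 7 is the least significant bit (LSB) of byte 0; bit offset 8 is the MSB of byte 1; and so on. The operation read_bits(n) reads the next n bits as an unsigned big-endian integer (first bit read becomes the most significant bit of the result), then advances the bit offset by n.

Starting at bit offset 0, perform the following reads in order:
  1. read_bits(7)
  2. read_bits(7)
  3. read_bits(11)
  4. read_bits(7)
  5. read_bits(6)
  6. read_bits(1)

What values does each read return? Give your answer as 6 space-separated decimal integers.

Read 1: bits[0:7] width=7 -> value=21 (bin 0010101); offset now 7 = byte 0 bit 7; 33 bits remain
Read 2: bits[7:14] width=7 -> value=121 (bin 1111001); offset now 14 = byte 1 bit 6; 26 bits remain
Read 3: bits[14:25] width=11 -> value=503 (bin 00111110111); offset now 25 = byte 3 bit 1; 15 bits remain
Read 4: bits[25:32] width=7 -> value=70 (bin 1000110); offset now 32 = byte 4 bit 0; 8 bits remain
Read 5: bits[32:38] width=6 -> value=55 (bin 110111); offset now 38 = byte 4 bit 6; 2 bits remain
Read 6: bits[38:39] width=1 -> value=1 (bin 1); offset now 39 = byte 4 bit 7; 1 bits remain

Answer: 21 121 503 70 55 1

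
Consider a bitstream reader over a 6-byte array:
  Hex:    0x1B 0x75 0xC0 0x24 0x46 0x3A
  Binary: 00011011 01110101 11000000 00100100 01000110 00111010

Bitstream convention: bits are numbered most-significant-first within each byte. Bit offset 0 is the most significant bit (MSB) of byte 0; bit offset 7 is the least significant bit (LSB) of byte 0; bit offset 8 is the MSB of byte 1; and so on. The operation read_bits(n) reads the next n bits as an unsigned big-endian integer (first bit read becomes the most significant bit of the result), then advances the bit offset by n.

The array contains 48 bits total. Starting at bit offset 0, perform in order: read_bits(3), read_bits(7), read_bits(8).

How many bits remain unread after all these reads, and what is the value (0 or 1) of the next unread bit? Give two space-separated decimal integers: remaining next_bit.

Answer: 30 0

Derivation:
Read 1: bits[0:3] width=3 -> value=0 (bin 000); offset now 3 = byte 0 bit 3; 45 bits remain
Read 2: bits[3:10] width=7 -> value=109 (bin 1101101); offset now 10 = byte 1 bit 2; 38 bits remain
Read 3: bits[10:18] width=8 -> value=215 (bin 11010111); offset now 18 = byte 2 bit 2; 30 bits remain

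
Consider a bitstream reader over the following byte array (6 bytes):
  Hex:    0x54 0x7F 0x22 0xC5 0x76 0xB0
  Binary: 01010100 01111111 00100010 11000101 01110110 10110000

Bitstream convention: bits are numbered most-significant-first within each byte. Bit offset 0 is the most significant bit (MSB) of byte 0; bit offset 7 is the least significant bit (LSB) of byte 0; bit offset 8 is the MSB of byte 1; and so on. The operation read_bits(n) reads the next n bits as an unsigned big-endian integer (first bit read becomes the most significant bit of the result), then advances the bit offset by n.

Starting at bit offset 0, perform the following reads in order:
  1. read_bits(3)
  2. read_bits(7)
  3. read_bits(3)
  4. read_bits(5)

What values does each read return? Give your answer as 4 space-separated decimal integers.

Answer: 2 81 7 28

Derivation:
Read 1: bits[0:3] width=3 -> value=2 (bin 010); offset now 3 = byte 0 bit 3; 45 bits remain
Read 2: bits[3:10] width=7 -> value=81 (bin 1010001); offset now 10 = byte 1 bit 2; 38 bits remain
Read 3: bits[10:13] width=3 -> value=7 (bin 111); offset now 13 = byte 1 bit 5; 35 bits remain
Read 4: bits[13:18] width=5 -> value=28 (bin 11100); offset now 18 = byte 2 bit 2; 30 bits remain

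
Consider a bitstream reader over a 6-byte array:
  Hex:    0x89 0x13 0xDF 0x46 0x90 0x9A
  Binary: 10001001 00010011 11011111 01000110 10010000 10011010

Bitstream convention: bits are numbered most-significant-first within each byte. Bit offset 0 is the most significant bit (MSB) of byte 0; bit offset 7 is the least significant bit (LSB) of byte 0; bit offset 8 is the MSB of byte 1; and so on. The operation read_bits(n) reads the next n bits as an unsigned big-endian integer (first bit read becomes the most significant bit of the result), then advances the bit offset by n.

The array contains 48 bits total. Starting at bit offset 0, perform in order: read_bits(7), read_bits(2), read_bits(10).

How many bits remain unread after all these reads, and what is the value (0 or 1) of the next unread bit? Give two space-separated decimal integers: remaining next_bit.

Read 1: bits[0:7] width=7 -> value=68 (bin 1000100); offset now 7 = byte 0 bit 7; 41 bits remain
Read 2: bits[7:9] width=2 -> value=2 (bin 10); offset now 9 = byte 1 bit 1; 39 bits remain
Read 3: bits[9:19] width=10 -> value=158 (bin 0010011110); offset now 19 = byte 2 bit 3; 29 bits remain

Answer: 29 1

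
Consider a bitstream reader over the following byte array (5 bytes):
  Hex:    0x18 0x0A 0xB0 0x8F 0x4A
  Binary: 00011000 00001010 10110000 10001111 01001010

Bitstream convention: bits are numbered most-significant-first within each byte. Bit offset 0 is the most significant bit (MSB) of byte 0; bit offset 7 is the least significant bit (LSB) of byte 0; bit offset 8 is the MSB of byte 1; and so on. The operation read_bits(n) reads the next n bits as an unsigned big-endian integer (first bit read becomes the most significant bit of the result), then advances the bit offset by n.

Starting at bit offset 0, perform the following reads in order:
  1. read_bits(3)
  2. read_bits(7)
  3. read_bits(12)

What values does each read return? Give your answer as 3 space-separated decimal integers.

Answer: 0 96 684

Derivation:
Read 1: bits[0:3] width=3 -> value=0 (bin 000); offset now 3 = byte 0 bit 3; 37 bits remain
Read 2: bits[3:10] width=7 -> value=96 (bin 1100000); offset now 10 = byte 1 bit 2; 30 bits remain
Read 3: bits[10:22] width=12 -> value=684 (bin 001010101100); offset now 22 = byte 2 bit 6; 18 bits remain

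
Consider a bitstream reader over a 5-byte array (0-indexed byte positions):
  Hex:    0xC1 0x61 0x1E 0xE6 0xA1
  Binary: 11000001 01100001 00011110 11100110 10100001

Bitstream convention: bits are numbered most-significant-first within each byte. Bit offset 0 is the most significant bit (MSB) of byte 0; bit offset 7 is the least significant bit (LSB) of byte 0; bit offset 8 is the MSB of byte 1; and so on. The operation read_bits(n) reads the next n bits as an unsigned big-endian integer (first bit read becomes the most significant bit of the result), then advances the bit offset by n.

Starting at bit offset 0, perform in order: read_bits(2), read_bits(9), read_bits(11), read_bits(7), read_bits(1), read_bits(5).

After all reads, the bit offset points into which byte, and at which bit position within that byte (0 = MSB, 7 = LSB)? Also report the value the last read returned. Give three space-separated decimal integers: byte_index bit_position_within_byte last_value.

Answer: 4 3 21

Derivation:
Read 1: bits[0:2] width=2 -> value=3 (bin 11); offset now 2 = byte 0 bit 2; 38 bits remain
Read 2: bits[2:11] width=9 -> value=11 (bin 000001011); offset now 11 = byte 1 bit 3; 29 bits remain
Read 3: bits[11:22] width=11 -> value=71 (bin 00001000111); offset now 22 = byte 2 bit 6; 18 bits remain
Read 4: bits[22:29] width=7 -> value=92 (bin 1011100); offset now 29 = byte 3 bit 5; 11 bits remain
Read 5: bits[29:30] width=1 -> value=1 (bin 1); offset now 30 = byte 3 bit 6; 10 bits remain
Read 6: bits[30:35] width=5 -> value=21 (bin 10101); offset now 35 = byte 4 bit 3; 5 bits remain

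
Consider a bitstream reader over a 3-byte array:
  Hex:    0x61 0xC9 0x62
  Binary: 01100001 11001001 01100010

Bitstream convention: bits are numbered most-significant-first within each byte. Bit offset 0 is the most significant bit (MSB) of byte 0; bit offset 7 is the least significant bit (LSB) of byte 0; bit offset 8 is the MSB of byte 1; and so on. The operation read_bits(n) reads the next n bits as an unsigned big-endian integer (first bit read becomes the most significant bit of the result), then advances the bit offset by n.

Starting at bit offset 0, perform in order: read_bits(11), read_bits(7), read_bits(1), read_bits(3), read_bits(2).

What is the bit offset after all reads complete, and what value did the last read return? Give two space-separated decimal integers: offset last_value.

Answer: 24 2

Derivation:
Read 1: bits[0:11] width=11 -> value=782 (bin 01100001110); offset now 11 = byte 1 bit 3; 13 bits remain
Read 2: bits[11:18] width=7 -> value=37 (bin 0100101); offset now 18 = byte 2 bit 2; 6 bits remain
Read 3: bits[18:19] width=1 -> value=1 (bin 1); offset now 19 = byte 2 bit 3; 5 bits remain
Read 4: bits[19:22] width=3 -> value=0 (bin 000); offset now 22 = byte 2 bit 6; 2 bits remain
Read 5: bits[22:24] width=2 -> value=2 (bin 10); offset now 24 = byte 3 bit 0; 0 bits remain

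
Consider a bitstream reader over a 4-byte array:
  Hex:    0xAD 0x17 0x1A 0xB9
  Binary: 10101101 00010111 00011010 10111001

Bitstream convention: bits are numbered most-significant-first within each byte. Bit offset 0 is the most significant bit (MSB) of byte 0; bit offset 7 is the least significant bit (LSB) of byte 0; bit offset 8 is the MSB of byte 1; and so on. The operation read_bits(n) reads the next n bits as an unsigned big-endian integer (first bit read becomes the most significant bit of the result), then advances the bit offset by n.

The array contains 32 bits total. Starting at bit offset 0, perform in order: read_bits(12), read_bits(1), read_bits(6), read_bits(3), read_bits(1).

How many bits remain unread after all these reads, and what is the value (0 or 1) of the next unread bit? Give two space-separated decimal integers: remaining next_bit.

Answer: 9 0

Derivation:
Read 1: bits[0:12] width=12 -> value=2769 (bin 101011010001); offset now 12 = byte 1 bit 4; 20 bits remain
Read 2: bits[12:13] width=1 -> value=0 (bin 0); offset now 13 = byte 1 bit 5; 19 bits remain
Read 3: bits[13:19] width=6 -> value=56 (bin 111000); offset now 19 = byte 2 bit 3; 13 bits remain
Read 4: bits[19:22] width=3 -> value=6 (bin 110); offset now 22 = byte 2 bit 6; 10 bits remain
Read 5: bits[22:23] width=1 -> value=1 (bin 1); offset now 23 = byte 2 bit 7; 9 bits remain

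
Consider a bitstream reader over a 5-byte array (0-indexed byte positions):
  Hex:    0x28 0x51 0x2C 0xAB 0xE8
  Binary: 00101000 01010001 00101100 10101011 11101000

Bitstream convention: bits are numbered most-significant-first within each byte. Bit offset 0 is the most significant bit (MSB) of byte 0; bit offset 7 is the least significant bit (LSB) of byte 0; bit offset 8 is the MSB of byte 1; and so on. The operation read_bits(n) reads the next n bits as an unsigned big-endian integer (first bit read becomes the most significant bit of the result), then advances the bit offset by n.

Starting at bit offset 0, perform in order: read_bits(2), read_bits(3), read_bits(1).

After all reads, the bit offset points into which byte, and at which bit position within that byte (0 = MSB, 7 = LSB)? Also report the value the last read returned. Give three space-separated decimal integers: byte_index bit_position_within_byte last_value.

Read 1: bits[0:2] width=2 -> value=0 (bin 00); offset now 2 = byte 0 bit 2; 38 bits remain
Read 2: bits[2:5] width=3 -> value=5 (bin 101); offset now 5 = byte 0 bit 5; 35 bits remain
Read 3: bits[5:6] width=1 -> value=0 (bin 0); offset now 6 = byte 0 bit 6; 34 bits remain

Answer: 0 6 0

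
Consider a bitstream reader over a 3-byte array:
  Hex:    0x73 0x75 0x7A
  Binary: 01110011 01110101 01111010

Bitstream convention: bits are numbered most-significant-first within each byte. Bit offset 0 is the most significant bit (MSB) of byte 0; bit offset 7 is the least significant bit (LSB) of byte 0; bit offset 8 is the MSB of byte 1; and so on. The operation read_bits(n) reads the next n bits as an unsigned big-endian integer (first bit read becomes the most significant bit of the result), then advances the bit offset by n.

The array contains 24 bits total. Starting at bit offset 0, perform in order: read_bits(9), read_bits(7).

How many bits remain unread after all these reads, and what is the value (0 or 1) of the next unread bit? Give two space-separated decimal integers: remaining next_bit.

Read 1: bits[0:9] width=9 -> value=230 (bin 011100110); offset now 9 = byte 1 bit 1; 15 bits remain
Read 2: bits[9:16] width=7 -> value=117 (bin 1110101); offset now 16 = byte 2 bit 0; 8 bits remain

Answer: 8 0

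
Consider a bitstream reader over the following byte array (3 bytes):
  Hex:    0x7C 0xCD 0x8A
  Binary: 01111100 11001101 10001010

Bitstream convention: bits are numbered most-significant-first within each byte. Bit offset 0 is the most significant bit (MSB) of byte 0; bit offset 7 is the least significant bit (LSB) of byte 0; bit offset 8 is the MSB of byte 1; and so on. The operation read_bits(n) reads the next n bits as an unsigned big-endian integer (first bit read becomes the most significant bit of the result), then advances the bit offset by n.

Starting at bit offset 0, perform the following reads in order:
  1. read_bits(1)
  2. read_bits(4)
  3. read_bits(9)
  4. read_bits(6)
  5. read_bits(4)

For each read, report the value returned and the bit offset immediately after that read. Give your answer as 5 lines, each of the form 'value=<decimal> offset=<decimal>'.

Read 1: bits[0:1] width=1 -> value=0 (bin 0); offset now 1 = byte 0 bit 1; 23 bits remain
Read 2: bits[1:5] width=4 -> value=15 (bin 1111); offset now 5 = byte 0 bit 5; 19 bits remain
Read 3: bits[5:14] width=9 -> value=307 (bin 100110011); offset now 14 = byte 1 bit 6; 10 bits remain
Read 4: bits[14:20] width=6 -> value=24 (bin 011000); offset now 20 = byte 2 bit 4; 4 bits remain
Read 5: bits[20:24] width=4 -> value=10 (bin 1010); offset now 24 = byte 3 bit 0; 0 bits remain

Answer: value=0 offset=1
value=15 offset=5
value=307 offset=14
value=24 offset=20
value=10 offset=24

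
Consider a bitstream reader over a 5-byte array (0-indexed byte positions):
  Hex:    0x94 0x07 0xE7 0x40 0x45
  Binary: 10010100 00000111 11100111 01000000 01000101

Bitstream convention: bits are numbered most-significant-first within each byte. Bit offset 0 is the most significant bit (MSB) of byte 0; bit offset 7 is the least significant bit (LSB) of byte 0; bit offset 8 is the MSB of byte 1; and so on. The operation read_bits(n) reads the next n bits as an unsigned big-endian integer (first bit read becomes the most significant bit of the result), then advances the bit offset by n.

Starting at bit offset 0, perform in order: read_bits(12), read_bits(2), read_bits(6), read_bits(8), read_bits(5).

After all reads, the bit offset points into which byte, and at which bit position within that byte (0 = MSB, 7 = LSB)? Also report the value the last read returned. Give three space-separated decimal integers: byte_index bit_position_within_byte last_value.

Answer: 4 1 0

Derivation:
Read 1: bits[0:12] width=12 -> value=2368 (bin 100101000000); offset now 12 = byte 1 bit 4; 28 bits remain
Read 2: bits[12:14] width=2 -> value=1 (bin 01); offset now 14 = byte 1 bit 6; 26 bits remain
Read 3: bits[14:20] width=6 -> value=62 (bin 111110); offset now 20 = byte 2 bit 4; 20 bits remain
Read 4: bits[20:28] width=8 -> value=116 (bin 01110100); offset now 28 = byte 3 bit 4; 12 bits remain
Read 5: bits[28:33] width=5 -> value=0 (bin 00000); offset now 33 = byte 4 bit 1; 7 bits remain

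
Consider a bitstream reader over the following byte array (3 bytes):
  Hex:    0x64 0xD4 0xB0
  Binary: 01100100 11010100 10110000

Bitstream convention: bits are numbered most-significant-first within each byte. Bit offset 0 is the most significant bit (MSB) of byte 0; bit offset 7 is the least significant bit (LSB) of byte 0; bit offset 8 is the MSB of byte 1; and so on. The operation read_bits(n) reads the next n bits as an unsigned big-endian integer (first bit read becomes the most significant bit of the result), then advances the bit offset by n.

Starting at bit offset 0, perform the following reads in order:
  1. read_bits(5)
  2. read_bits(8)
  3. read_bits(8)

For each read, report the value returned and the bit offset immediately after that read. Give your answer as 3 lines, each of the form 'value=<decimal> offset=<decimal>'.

Answer: value=12 offset=5
value=154 offset=13
value=150 offset=21

Derivation:
Read 1: bits[0:5] width=5 -> value=12 (bin 01100); offset now 5 = byte 0 bit 5; 19 bits remain
Read 2: bits[5:13] width=8 -> value=154 (bin 10011010); offset now 13 = byte 1 bit 5; 11 bits remain
Read 3: bits[13:21] width=8 -> value=150 (bin 10010110); offset now 21 = byte 2 bit 5; 3 bits remain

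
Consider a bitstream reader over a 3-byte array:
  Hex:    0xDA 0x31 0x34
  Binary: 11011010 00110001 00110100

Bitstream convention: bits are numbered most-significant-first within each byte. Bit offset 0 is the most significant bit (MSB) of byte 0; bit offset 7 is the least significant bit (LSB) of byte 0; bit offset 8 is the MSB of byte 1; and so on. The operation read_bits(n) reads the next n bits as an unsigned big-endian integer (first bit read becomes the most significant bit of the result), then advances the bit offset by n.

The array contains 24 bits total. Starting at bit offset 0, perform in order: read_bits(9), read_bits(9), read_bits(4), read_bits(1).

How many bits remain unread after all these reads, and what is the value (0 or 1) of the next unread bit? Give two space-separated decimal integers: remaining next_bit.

Read 1: bits[0:9] width=9 -> value=436 (bin 110110100); offset now 9 = byte 1 bit 1; 15 bits remain
Read 2: bits[9:18] width=9 -> value=196 (bin 011000100); offset now 18 = byte 2 bit 2; 6 bits remain
Read 3: bits[18:22] width=4 -> value=13 (bin 1101); offset now 22 = byte 2 bit 6; 2 bits remain
Read 4: bits[22:23] width=1 -> value=0 (bin 0); offset now 23 = byte 2 bit 7; 1 bits remain

Answer: 1 0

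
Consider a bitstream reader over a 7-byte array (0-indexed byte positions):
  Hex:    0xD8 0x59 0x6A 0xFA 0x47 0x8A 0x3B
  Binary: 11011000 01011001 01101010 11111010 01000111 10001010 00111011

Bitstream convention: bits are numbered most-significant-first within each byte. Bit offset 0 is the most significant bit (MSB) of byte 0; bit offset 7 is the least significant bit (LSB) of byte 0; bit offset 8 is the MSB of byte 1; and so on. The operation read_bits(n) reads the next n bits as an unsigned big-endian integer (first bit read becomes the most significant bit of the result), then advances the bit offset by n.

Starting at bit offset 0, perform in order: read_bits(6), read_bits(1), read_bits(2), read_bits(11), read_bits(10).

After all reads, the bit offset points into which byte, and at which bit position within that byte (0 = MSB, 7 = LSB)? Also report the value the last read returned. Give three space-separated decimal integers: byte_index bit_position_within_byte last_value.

Answer: 3 6 702

Derivation:
Read 1: bits[0:6] width=6 -> value=54 (bin 110110); offset now 6 = byte 0 bit 6; 50 bits remain
Read 2: bits[6:7] width=1 -> value=0 (bin 0); offset now 7 = byte 0 bit 7; 49 bits remain
Read 3: bits[7:9] width=2 -> value=0 (bin 00); offset now 9 = byte 1 bit 1; 47 bits remain
Read 4: bits[9:20] width=11 -> value=1430 (bin 10110010110); offset now 20 = byte 2 bit 4; 36 bits remain
Read 5: bits[20:30] width=10 -> value=702 (bin 1010111110); offset now 30 = byte 3 bit 6; 26 bits remain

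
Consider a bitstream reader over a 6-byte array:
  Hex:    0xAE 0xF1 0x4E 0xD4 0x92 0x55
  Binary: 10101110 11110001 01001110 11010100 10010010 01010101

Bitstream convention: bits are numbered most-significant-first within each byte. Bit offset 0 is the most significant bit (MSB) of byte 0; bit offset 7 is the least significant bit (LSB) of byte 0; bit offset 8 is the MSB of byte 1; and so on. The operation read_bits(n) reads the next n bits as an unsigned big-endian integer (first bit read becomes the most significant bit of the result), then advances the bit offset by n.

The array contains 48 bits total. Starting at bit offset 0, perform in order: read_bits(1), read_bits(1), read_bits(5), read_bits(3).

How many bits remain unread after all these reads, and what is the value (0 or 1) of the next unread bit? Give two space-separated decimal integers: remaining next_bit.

Read 1: bits[0:1] width=1 -> value=1 (bin 1); offset now 1 = byte 0 bit 1; 47 bits remain
Read 2: bits[1:2] width=1 -> value=0 (bin 0); offset now 2 = byte 0 bit 2; 46 bits remain
Read 3: bits[2:7] width=5 -> value=23 (bin 10111); offset now 7 = byte 0 bit 7; 41 bits remain
Read 4: bits[7:10] width=3 -> value=3 (bin 011); offset now 10 = byte 1 bit 2; 38 bits remain

Answer: 38 1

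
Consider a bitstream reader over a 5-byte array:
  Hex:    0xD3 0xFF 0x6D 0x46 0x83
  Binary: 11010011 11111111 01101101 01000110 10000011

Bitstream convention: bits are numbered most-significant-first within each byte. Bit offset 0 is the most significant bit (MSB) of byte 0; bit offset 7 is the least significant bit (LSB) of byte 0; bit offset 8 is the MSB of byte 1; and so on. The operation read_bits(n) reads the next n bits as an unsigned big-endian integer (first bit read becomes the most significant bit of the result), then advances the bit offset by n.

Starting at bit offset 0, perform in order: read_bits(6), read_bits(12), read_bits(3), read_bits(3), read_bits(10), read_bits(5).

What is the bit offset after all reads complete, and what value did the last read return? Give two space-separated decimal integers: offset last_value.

Answer: 39 1

Derivation:
Read 1: bits[0:6] width=6 -> value=52 (bin 110100); offset now 6 = byte 0 bit 6; 34 bits remain
Read 2: bits[6:18] width=12 -> value=4093 (bin 111111111101); offset now 18 = byte 2 bit 2; 22 bits remain
Read 3: bits[18:21] width=3 -> value=5 (bin 101); offset now 21 = byte 2 bit 5; 19 bits remain
Read 4: bits[21:24] width=3 -> value=5 (bin 101); offset now 24 = byte 3 bit 0; 16 bits remain
Read 5: bits[24:34] width=10 -> value=282 (bin 0100011010); offset now 34 = byte 4 bit 2; 6 bits remain
Read 6: bits[34:39] width=5 -> value=1 (bin 00001); offset now 39 = byte 4 bit 7; 1 bits remain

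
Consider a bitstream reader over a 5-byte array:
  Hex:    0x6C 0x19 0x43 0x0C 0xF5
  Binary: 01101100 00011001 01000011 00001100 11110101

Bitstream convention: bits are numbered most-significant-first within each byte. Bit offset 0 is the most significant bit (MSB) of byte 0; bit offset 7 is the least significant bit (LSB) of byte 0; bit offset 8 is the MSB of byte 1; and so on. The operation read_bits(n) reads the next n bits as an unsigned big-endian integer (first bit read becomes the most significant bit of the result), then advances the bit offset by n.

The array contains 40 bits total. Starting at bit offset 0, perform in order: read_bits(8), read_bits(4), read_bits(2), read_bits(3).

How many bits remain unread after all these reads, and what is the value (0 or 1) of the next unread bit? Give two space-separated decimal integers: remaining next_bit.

Read 1: bits[0:8] width=8 -> value=108 (bin 01101100); offset now 8 = byte 1 bit 0; 32 bits remain
Read 2: bits[8:12] width=4 -> value=1 (bin 0001); offset now 12 = byte 1 bit 4; 28 bits remain
Read 3: bits[12:14] width=2 -> value=2 (bin 10); offset now 14 = byte 1 bit 6; 26 bits remain
Read 4: bits[14:17] width=3 -> value=2 (bin 010); offset now 17 = byte 2 bit 1; 23 bits remain

Answer: 23 1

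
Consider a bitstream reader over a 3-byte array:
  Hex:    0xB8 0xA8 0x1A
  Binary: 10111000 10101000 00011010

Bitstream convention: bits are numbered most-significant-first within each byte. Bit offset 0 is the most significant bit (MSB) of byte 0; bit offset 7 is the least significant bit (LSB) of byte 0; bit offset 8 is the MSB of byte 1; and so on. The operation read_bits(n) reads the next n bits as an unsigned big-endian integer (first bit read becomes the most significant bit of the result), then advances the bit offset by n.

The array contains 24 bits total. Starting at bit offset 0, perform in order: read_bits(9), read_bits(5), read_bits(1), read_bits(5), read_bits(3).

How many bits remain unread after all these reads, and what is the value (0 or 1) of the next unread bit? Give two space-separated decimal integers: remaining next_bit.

Answer: 1 0

Derivation:
Read 1: bits[0:9] width=9 -> value=369 (bin 101110001); offset now 9 = byte 1 bit 1; 15 bits remain
Read 2: bits[9:14] width=5 -> value=10 (bin 01010); offset now 14 = byte 1 bit 6; 10 bits remain
Read 3: bits[14:15] width=1 -> value=0 (bin 0); offset now 15 = byte 1 bit 7; 9 bits remain
Read 4: bits[15:20] width=5 -> value=1 (bin 00001); offset now 20 = byte 2 bit 4; 4 bits remain
Read 5: bits[20:23] width=3 -> value=5 (bin 101); offset now 23 = byte 2 bit 7; 1 bits remain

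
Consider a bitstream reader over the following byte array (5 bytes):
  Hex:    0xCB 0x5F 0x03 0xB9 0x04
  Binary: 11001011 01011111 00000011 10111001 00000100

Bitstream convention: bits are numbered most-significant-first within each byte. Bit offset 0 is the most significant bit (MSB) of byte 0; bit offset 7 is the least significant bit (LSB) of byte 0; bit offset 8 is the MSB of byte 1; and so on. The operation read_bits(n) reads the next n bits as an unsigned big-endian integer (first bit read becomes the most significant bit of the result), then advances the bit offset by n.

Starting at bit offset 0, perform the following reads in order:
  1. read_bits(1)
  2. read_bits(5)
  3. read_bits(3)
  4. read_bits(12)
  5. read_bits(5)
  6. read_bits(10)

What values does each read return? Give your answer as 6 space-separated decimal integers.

Read 1: bits[0:1] width=1 -> value=1 (bin 1); offset now 1 = byte 0 bit 1; 39 bits remain
Read 2: bits[1:6] width=5 -> value=18 (bin 10010); offset now 6 = byte 0 bit 6; 34 bits remain
Read 3: bits[6:9] width=3 -> value=6 (bin 110); offset now 9 = byte 1 bit 1; 31 bits remain
Read 4: bits[9:21] width=12 -> value=3040 (bin 101111100000); offset now 21 = byte 2 bit 5; 19 bits remain
Read 5: bits[21:26] width=5 -> value=14 (bin 01110); offset now 26 = byte 3 bit 2; 14 bits remain
Read 6: bits[26:36] width=10 -> value=912 (bin 1110010000); offset now 36 = byte 4 bit 4; 4 bits remain

Answer: 1 18 6 3040 14 912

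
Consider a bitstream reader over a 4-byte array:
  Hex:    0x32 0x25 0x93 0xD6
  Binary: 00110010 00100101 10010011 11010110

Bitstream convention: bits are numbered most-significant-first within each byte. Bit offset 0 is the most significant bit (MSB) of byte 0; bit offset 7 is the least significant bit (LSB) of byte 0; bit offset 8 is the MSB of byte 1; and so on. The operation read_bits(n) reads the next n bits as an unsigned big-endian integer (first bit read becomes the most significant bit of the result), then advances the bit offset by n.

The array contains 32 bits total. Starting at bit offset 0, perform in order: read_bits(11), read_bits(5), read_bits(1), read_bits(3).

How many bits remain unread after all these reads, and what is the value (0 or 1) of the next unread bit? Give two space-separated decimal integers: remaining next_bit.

Read 1: bits[0:11] width=11 -> value=401 (bin 00110010001); offset now 11 = byte 1 bit 3; 21 bits remain
Read 2: bits[11:16] width=5 -> value=5 (bin 00101); offset now 16 = byte 2 bit 0; 16 bits remain
Read 3: bits[16:17] width=1 -> value=1 (bin 1); offset now 17 = byte 2 bit 1; 15 bits remain
Read 4: bits[17:20] width=3 -> value=1 (bin 001); offset now 20 = byte 2 bit 4; 12 bits remain

Answer: 12 0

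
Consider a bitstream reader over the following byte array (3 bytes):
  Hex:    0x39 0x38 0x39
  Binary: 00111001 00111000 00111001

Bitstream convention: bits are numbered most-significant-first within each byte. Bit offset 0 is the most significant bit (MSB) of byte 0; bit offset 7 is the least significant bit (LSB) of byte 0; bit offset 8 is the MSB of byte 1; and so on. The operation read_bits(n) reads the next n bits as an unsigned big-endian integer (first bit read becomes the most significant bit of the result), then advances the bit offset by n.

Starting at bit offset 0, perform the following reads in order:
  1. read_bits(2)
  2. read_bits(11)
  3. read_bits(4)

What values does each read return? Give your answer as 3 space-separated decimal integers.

Read 1: bits[0:2] width=2 -> value=0 (bin 00); offset now 2 = byte 0 bit 2; 22 bits remain
Read 2: bits[2:13] width=11 -> value=1831 (bin 11100100111); offset now 13 = byte 1 bit 5; 11 bits remain
Read 3: bits[13:17] width=4 -> value=0 (bin 0000); offset now 17 = byte 2 bit 1; 7 bits remain

Answer: 0 1831 0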